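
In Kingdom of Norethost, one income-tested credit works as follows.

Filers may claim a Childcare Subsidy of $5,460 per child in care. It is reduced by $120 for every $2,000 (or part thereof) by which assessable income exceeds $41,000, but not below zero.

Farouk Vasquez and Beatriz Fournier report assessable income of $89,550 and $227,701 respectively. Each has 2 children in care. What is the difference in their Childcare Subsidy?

$7,920

Farouk ($89,550): Childcare Subsidy: base = 2 × $5,460 = $10,920. income exceeds $41,000 by $48,550, which is 25 full-or-partial $2,000 increments; reduction = 25 × $120 = $3,000, leaving $7,920.
Beatriz ($227,701): Childcare Subsidy: base = 2 × $5,460 = $10,920. income exceeds $41,000 by $186,701 → 94 increments × $120 = $11,280 ≥ base, so the credit is $0.
Difference: |$7,920 − $0| = $7,920.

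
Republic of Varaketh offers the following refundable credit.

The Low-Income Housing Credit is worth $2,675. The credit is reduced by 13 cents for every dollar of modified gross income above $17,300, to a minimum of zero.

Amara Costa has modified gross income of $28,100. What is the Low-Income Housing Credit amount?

Low-Income Housing Credit: 13% of the $10,800 excess over $17,300 is $1,404; credit = $2,675 − $1,404 = $1,271.

$1,271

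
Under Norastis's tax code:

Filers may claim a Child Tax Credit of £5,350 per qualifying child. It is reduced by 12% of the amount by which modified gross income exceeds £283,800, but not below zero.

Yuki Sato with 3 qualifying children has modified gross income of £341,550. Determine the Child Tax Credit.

Child Tax Credit: base = 3 × £5,350 = £16,050. 12% of the £57,750 excess over £283,800 is £6,930; credit = £16,050 − £6,930 = £9,120.

£9,120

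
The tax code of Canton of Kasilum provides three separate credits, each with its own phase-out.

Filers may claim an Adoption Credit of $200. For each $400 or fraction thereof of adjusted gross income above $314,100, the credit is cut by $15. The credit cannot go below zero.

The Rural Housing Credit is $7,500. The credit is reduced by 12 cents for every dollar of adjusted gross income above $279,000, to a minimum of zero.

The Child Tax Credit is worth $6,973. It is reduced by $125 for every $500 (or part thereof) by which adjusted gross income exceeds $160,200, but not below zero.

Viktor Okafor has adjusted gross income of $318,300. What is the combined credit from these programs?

Adoption Credit: income exceeds $314,100 by $4,200, which is 11 full-or-partial $400 increments; reduction = 11 × $15 = $165, leaving $35.
Rural Housing Credit: 12% of the $39,300 excess over $279,000 is $4,716; credit = $7,500 − $4,716 = $2,784.
Child Tax Credit: income exceeds $160,200 by $158,100 → 317 increments × $125 = $39,625 ≥ base, so the credit is $0.
Total: $35 + $2,784 + $0 = $2,819.

$2,819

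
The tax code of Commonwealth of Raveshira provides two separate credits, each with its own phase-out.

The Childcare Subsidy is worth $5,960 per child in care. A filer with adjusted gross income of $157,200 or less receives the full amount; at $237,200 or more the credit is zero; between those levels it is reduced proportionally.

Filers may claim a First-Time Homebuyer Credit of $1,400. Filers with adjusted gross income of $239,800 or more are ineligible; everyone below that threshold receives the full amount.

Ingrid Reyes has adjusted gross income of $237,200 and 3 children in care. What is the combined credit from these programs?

$1,400

Childcare Subsidy: base = 3 × $5,960 = $17,880. $237,200 is at or above $237,200, so the credit is $0.
First-Time Homebuyer Credit: $237,200 is below the $239,800 cutoff, so the full $1,400 applies.
Total: $0 + $1,400 = $1,400.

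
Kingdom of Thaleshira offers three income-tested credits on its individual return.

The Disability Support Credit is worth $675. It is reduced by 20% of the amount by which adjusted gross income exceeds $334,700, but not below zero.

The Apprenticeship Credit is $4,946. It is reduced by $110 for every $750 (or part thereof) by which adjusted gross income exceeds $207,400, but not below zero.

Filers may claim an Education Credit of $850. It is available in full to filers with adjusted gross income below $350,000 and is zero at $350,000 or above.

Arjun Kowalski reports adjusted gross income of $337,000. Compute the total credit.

Disability Support Credit: 20% of the $2,300 excess over $334,700 is $460; credit = $675 − $460 = $215.
Apprenticeship Credit: income exceeds $207,400 by $129,600 → 173 increments × $110 = $19,030 ≥ base, so the credit is $0.
Education Credit: $337,000 is below the $350,000 cutoff, so the full $850 applies.
Total: $215 + $0 + $850 = $1,065.

$1,065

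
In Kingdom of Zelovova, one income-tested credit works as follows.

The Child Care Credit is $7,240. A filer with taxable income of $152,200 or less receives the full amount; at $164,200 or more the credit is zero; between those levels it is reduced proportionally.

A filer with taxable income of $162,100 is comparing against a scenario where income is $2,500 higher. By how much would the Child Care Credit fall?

$1,267

At $162,100 — $162,100 is $9,900 into a $12,000 phase-out range, leaving 2,100/12,000 of the credit: $7,240 × 2,100/12,000 = $1,267.
At $164,600 — $164,600 is at or above $164,200, so the credit is $0.
Lost: $1,267 − $0 = $1,267.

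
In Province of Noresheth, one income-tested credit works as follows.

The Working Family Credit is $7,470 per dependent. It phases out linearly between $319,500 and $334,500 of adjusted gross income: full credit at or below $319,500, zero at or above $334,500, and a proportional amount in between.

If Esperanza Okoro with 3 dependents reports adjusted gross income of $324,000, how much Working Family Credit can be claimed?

Working Family Credit: base = 3 × $7,470 = $22,410. $324,000 is $4,500 into a $15,000 phase-out range, leaving 10,500/15,000 of the credit: $22,410 × 10,500/15,000 = $15,687.

$15,687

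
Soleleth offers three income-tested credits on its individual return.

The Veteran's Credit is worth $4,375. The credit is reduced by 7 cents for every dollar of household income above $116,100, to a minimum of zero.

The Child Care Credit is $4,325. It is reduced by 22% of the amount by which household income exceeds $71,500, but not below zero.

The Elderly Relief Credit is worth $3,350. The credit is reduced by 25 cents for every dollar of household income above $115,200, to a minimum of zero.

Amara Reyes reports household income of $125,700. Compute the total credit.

Veteran's Credit: 7% of the $9,600 excess over $116,100 is $672; credit = $4,375 − $672 = $3,703.
Child Care Credit: 22% of the $54,200 excess over $71,500 is $11,924 ≥ base, so the credit is $0.
Elderly Relief Credit: 25% of the $10,500 excess over $115,200 is $2,625; credit = $3,350 − $2,625 = $725.
Total: $3,703 + $0 + $725 = $4,428.

$4,428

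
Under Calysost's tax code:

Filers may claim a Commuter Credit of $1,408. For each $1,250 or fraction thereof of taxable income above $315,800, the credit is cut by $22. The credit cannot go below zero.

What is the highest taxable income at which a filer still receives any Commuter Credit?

After 63 increments the reduction is 63 × $22 = $1,386, leaving $22; one more increment wipes it out. Increment 63 ends at excess 63 × $1,250 = $78,750, so the highest qualifying income is $315,800 + $78,750 = $394,550.

$394,550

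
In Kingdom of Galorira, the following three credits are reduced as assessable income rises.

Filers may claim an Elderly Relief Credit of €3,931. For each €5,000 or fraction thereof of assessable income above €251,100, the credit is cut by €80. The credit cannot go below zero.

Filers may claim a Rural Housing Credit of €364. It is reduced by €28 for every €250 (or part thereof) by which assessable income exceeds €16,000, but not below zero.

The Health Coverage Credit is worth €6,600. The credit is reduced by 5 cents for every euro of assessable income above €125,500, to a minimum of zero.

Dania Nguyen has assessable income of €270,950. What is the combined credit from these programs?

€3,611

Elderly Relief Credit: income exceeds €251,100 by €19,850, which is 4 full-or-partial €5,000 increments; reduction = 4 × €80 = €320, leaving €3,611.
Rural Housing Credit: income exceeds €16,000 by €254,950 → 1020 increments × €28 = €28,560 ≥ base, so the credit is €0.
Health Coverage Credit: 5% of the €145,450 excess over €125,500 is €7,272.50 ≥ base, so the credit is €0.
Total: €3,611 + €0 + €0 = €3,611.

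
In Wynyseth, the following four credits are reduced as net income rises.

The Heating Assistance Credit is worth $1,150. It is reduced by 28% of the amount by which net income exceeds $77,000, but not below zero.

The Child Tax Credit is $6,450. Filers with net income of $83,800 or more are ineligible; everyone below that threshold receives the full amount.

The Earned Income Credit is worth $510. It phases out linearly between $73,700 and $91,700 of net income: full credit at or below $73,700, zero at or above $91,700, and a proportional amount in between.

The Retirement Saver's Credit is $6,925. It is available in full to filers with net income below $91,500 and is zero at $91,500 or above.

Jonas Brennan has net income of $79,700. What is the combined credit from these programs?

$14,109

Heating Assistance Credit: 28% of the $2,700 excess over $77,000 is $756; credit = $1,150 − $756 = $394.
Child Tax Credit: $79,700 is below the $83,800 cutoff, so the full $6,450 applies.
Earned Income Credit: $79,700 is $6,000 into a $18,000 phase-out range, leaving 12,000/18,000 of the credit: $510 × 12,000/18,000 = $340.
Retirement Saver's Credit: $79,700 is below the $91,500 cutoff, so the full $6,925 applies.
Total: $394 + $6,450 + $340 + $6,925 = $14,109.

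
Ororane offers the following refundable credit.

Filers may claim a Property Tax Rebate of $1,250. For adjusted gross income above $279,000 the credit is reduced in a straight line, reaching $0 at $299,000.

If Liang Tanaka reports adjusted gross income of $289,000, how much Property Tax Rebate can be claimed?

$625

Property Tax Rebate: $289,000 is $10,000 into a $20,000 phase-out range, leaving 10,000/20,000 of the credit: $1,250 × 10,000/20,000 = $625.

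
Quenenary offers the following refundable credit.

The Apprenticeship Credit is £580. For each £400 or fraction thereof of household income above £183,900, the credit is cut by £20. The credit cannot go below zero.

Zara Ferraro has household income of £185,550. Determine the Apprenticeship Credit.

£480

Apprenticeship Credit: income exceeds £183,900 by £1,650, which is 5 full-or-partial £400 increments; reduction = 5 × £20 = £100, leaving £480.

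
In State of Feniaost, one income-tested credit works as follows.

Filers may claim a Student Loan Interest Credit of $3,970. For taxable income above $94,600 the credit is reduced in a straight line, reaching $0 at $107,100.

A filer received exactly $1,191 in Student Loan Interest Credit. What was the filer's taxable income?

$103,350

$1,191 is 1,191/3,970 of the full $3,970, so 2,779/3,970 of the $12,500 range has been used: income = $94,600 + $12,500 × 2,779/3,970 = $103,350.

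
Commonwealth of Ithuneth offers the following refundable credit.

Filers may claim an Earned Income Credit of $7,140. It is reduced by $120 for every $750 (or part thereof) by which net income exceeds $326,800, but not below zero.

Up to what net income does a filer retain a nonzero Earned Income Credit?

After 59 increments the reduction is 59 × $120 = $7,080, leaving $60; one more increment wipes it out. Increment 59 ends at excess 59 × $750 = $44,250, so the highest qualifying income is $326,800 + $44,250 = $371,050.

$371,050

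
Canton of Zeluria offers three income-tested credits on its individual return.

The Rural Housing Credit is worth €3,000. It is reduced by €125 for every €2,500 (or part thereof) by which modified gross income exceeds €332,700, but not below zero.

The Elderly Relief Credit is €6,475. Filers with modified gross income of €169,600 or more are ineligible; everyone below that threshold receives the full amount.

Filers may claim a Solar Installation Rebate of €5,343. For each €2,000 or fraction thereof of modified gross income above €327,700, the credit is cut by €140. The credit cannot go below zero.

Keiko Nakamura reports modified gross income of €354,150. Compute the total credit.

€5,258

Rural Housing Credit: income exceeds €332,700 by €21,450, which is 9 full-or-partial €2,500 increments; reduction = 9 × €125 = €1,125, leaving €1,875.
Elderly Relief Credit: €354,150 meets or exceeds the €169,600 cutoff, so the credit is €0.
Solar Installation Rebate: income exceeds €327,700 by €26,450, which is 14 full-or-partial €2,000 increments; reduction = 14 × €140 = €1,960, leaving €3,383.
Total: €1,875 + €0 + €3,383 = €5,258.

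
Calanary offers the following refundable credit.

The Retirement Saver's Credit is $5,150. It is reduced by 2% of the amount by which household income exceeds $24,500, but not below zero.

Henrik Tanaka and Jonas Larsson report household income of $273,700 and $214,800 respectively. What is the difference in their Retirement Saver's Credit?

Henrik ($273,700): Retirement Saver's Credit: 2% of the $249,200 excess over $24,500 is $4,984; credit = $5,150 − $4,984 = $166.
Jonas ($214,800): Retirement Saver's Credit: 2% of the $190,300 excess over $24,500 is $3,806; credit = $5,150 − $3,806 = $1,344.
Difference: |$166 − $1,344| = $1,178.

$1,178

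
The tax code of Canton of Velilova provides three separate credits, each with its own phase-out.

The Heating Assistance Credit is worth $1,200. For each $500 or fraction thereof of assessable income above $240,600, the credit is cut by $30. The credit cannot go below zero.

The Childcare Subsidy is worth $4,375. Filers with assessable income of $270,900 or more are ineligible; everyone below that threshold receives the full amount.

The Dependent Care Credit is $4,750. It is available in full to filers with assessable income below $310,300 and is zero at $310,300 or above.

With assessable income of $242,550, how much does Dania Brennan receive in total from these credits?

$10,205

Heating Assistance Credit: income exceeds $240,600 by $1,950, which is 4 full-or-partial $500 increments; reduction = 4 × $30 = $120, leaving $1,080.
Childcare Subsidy: $242,550 is below the $270,900 cutoff, so the full $4,375 applies.
Dependent Care Credit: $242,550 is below the $310,300 cutoff, so the full $4,750 applies.
Total: $1,080 + $4,375 + $4,750 = $10,205.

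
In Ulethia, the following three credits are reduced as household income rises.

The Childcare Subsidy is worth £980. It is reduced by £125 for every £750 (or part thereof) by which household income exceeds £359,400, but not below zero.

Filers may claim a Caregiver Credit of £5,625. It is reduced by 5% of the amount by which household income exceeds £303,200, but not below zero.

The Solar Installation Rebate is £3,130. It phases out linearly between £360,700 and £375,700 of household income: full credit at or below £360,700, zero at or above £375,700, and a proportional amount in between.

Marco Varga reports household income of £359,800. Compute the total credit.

Childcare Subsidy: income exceeds £359,400 by £400, which is 1 full-or-partial £750 increment; reduction = 1 × £125 = £125, leaving £855.
Caregiver Credit: 5% of the £56,600 excess over £303,200 is £2,830; credit = £5,625 − £2,830 = £2,795.
Solar Installation Rebate: £359,800 is at or below the £360,700 threshold, so the full £3,130 applies.
Total: £855 + £2,795 + £3,130 = £6,780.

£6,780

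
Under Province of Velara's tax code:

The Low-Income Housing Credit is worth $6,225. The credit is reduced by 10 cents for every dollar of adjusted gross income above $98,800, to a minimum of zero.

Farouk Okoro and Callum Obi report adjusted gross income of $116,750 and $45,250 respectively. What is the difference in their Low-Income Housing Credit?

Farouk ($116,750): Low-Income Housing Credit: 10% of the $17,950 excess over $98,800 is $1,795; credit = $6,225 − $1,795 = $4,430.
Callum ($45,250): Low-Income Housing Credit: $45,250 is at or below the $98,800 threshold, so the full $6,225 applies.
Difference: |$4,430 − $6,225| = $1,795.

$1,795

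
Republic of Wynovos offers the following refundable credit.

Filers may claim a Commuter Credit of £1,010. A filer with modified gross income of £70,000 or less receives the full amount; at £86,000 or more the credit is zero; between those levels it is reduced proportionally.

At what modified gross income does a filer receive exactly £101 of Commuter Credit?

£101 is 101/1,010 of the full £1,010, so 909/1,010 of the £16,000 range has been used: income = £70,000 + £16,000 × 909/1,010 = £84,400.

£84,400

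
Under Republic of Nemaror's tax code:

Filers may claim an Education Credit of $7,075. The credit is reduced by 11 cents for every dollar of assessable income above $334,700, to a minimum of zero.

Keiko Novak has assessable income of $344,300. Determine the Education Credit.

Education Credit: 11% of the $9,600 excess over $334,700 is $1,056; credit = $7,075 − $1,056 = $6,019.

$6,019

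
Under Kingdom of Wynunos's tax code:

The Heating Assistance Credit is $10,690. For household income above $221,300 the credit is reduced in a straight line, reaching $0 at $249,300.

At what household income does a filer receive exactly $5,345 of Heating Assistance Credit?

$5,345 is 5,345/10,690 of the full $10,690, so 5,345/10,690 of the $28,000 range has been used: income = $221,300 + $28,000 × 5,345/10,690 = $235,300.

$235,300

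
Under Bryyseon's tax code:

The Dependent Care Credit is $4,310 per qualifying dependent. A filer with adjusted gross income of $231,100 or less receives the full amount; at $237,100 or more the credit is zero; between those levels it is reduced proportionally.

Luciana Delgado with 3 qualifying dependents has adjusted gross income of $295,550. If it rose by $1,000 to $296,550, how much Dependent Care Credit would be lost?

$0

At $295,550 — base = 3 × $4,310 = $12,930. $295,550 is at or above $237,100, so the credit is $0.
At $296,550 — base = 3 × $4,310 = $12,930. $296,550 is at or above $237,100, so the credit is $0.
Lost: $0 − $0 = $0.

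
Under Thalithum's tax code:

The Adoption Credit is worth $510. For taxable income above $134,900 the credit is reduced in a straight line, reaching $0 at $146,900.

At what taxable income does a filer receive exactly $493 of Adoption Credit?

$493 is 493/510 of the full $510, so 17/510 of the $12,000 range has been used: income = $134,900 + $12,000 × 17/510 = $135,300.

$135,300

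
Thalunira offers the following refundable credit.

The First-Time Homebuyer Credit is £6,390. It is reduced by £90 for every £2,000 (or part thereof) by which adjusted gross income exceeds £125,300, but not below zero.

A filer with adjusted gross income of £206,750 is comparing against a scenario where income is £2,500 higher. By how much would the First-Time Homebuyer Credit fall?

At £206,750 — income exceeds £125,300 by £81,450, which is 41 full-or-partial £2,000 increments; reduction = 41 × £90 = £3,690, leaving £2,700.
At £209,250 — income exceeds £125,300 by £83,950, which is 42 full-or-partial £2,000 increments; reduction = 42 × £90 = £3,780, leaving £2,610.
Lost: £2,700 − £2,610 = £90.

£90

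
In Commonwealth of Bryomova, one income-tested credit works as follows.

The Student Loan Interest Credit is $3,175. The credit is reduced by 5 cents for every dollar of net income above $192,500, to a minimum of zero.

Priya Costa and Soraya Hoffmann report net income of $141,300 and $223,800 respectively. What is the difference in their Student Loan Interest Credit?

Priya ($141,300): Student Loan Interest Credit: $141,300 is at or below the $192,500 threshold, so the full $3,175 applies.
Soraya ($223,800): Student Loan Interest Credit: 5% of the $31,300 excess over $192,500 is $1,565; credit = $3,175 − $1,565 = $1,610.
Difference: |$3,175 − $1,610| = $1,565.

$1,565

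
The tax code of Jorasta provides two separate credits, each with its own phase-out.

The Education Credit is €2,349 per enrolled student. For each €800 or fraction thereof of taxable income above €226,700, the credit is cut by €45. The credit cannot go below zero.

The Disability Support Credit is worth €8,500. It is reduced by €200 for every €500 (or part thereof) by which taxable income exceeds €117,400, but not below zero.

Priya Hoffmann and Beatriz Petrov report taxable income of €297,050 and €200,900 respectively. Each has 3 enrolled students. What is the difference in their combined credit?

€3,960

Priya (€297,050): Education Credit: base = 3 × €2,349 = €7,047. income exceeds €226,700 by €70,350, which is 88 full-or-partial €800 increments; reduction = 88 × €45 = €3,960, leaving €3,087. Disability Support Credit: income exceeds €117,400 by €179,650 → 360 increments × €200 = €72,000 ≥ base, so the credit is €0. total €3,087 + €0 = €3,087
Beatriz (€200,900): Education Credit: base = 3 × €2,349 = €7,047. €200,900 is at or below the €226,700 threshold, so the full €7,047 applies. Disability Support Credit: income exceeds €117,400 by €83,500 → 167 increments × €200 = €33,400 ≥ base, so the credit is €0. total €7,047 + €0 = €7,047
Difference: |€3,087 − €7,047| = €3,960.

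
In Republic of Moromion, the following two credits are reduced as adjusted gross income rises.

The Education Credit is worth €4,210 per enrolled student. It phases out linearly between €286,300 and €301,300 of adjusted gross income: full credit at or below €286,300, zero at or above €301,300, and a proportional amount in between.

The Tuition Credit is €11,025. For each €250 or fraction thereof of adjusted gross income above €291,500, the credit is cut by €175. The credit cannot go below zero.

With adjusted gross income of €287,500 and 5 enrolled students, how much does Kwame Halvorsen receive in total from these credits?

€30,391

Education Credit: base = 5 × €4,210 = €21,050. €287,500 is €1,200 into a €15,000 phase-out range, leaving 13,800/15,000 of the credit: €21,050 × 13,800/15,000 = €19,366.
Tuition Credit: €287,500 is at or below the €291,500 threshold, so the full €11,025 applies.
Total: €19,366 + €11,025 = €30,391.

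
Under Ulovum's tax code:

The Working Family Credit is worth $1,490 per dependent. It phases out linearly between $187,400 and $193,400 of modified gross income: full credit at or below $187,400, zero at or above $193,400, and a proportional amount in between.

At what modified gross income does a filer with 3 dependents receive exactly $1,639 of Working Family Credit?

$191,200

Full credit = 3 × $1,490 = $4,470.
$1,639 is 1,639/4,470 of the full $4,470, so 2,831/4,470 of the $6,000 range has been used: income = $187,400 + $6,000 × 2,831/4,470 = $191,200.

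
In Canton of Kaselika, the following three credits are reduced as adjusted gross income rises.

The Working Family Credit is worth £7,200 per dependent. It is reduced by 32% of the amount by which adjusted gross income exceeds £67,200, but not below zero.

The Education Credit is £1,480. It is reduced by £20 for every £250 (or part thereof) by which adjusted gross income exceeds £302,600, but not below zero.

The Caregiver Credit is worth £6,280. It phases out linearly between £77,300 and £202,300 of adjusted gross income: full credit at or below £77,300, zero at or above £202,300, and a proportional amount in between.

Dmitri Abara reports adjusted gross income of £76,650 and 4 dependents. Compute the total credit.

£33,536

Working Family Credit: base = 4 × £7,200 = £28,800. 32% of the £9,450 excess over £67,200 is £3,024; credit = £28,800 − £3,024 = £25,776.
Education Credit: £76,650 is at or below the £302,600 threshold, so the full £1,480 applies.
Caregiver Credit: £76,650 is at or below the £77,300 threshold, so the full £6,280 applies.
Total: £25,776 + £1,480 + £6,280 = £33,536.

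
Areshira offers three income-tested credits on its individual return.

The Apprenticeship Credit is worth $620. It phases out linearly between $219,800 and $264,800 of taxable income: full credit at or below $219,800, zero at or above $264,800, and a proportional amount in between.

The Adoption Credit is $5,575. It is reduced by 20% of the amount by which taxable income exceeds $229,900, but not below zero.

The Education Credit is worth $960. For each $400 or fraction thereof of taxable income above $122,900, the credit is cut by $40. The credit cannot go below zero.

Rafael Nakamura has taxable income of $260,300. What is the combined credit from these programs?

Apprenticeship Credit: $260,300 is $40,500 into a $45,000 phase-out range, leaving 4,500/45,000 of the credit: $620 × 4,500/45,000 = $62.
Adoption Credit: 20% of the $30,400 excess over $229,900 is $6,080 ≥ base, so the credit is $0.
Education Credit: income exceeds $122,900 by $137,400 → 344 increments × $40 = $13,760 ≥ base, so the credit is $0.
Total: $62 + $0 + $0 = $62.

$62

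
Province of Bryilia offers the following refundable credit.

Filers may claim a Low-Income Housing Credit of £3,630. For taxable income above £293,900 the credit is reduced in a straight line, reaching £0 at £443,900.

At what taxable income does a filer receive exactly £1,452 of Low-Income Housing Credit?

£383,900

£1,452 is 1,452/3,630 of the full £3,630, so 2,178/3,630 of the £150,000 range has been used: income = £293,900 + £150,000 × 2,178/3,630 = £383,900.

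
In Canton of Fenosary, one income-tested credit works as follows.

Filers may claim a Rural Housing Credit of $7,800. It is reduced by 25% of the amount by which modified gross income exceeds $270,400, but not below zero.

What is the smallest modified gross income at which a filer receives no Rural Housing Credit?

$301,600

The credit falls by 25% of each dollar above $270,400, so it reaches zero when the excess is $7,800 / 25% = $31,200: income = $270,400 + $31,200 = $301,600.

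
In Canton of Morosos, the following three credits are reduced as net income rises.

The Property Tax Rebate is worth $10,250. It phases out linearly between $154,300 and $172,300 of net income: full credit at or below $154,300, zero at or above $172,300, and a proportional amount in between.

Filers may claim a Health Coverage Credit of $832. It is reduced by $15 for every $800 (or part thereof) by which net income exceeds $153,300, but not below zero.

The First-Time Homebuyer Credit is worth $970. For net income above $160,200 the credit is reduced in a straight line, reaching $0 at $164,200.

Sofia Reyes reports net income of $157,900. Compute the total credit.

Property Tax Rebate: $157,900 is $3,600 into a $18,000 phase-out range, leaving 14,400/18,000 of the credit: $10,250 × 14,400/18,000 = $8,200.
Health Coverage Credit: income exceeds $153,300 by $4,600, which is 6 full-or-partial $800 increments; reduction = 6 × $15 = $90, leaving $742.
First-Time Homebuyer Credit: $157,900 is at or below the $160,200 threshold, so the full $970 applies.
Total: $8,200 + $742 + $970 = $9,912.

$9,912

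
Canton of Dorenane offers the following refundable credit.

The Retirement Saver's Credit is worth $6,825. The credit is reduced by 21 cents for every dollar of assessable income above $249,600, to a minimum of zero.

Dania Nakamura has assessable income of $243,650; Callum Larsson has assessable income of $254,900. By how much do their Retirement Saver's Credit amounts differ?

$1,113

Dania ($243,650): Retirement Saver's Credit: $243,650 is at or below the $249,600 threshold, so the full $6,825 applies.
Callum ($254,900): Retirement Saver's Credit: 21% of the $5,300 excess over $249,600 is $1,113; credit = $6,825 − $1,113 = $5,712.
Difference: |$6,825 − $5,712| = $1,113.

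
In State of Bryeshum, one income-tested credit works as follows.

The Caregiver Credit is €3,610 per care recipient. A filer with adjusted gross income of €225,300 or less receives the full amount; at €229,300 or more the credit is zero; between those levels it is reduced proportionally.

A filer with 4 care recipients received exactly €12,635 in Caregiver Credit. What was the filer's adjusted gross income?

€225,800

Full credit = 4 × €3,610 = €14,440.
€12,635 is 12,635/14,440 of the full €14,440, so 1,805/14,440 of the €4,000 range has been used: income = €225,300 + €4,000 × 1,805/14,440 = €225,800.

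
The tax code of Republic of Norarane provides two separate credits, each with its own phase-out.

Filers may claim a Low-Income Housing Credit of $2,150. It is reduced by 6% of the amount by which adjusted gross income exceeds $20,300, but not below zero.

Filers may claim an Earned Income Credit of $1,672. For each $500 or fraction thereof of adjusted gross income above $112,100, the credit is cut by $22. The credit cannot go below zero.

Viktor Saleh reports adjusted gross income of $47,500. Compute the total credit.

$2,190

Low-Income Housing Credit: 6% of the $27,200 excess over $20,300 is $1,632; credit = $2,150 − $1,632 = $518.
Earned Income Credit: $47,500 is at or below the $112,100 threshold, so the full $1,672 applies.
Total: $518 + $1,672 = $2,190.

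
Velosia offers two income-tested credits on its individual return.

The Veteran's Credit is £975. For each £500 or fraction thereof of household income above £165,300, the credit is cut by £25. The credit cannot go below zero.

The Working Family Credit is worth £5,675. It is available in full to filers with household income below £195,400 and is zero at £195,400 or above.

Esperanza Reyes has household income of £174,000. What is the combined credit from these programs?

£6,200

Veteran's Credit: income exceeds £165,300 by £8,700, which is 18 full-or-partial £500 increments; reduction = 18 × £25 = £450, leaving £525.
Working Family Credit: £174,000 is below the £195,400 cutoff, so the full £5,675 applies.
Total: £525 + £5,675 = £6,200.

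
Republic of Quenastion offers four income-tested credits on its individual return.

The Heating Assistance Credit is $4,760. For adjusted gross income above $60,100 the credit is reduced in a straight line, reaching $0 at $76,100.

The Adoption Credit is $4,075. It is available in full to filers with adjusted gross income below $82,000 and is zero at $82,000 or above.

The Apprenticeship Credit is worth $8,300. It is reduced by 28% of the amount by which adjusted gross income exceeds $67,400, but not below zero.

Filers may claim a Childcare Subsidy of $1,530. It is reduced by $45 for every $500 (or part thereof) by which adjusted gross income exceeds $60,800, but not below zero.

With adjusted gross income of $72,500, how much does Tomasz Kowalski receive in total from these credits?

Heating Assistance Credit: $72,500 is $12,400 into a $16,000 phase-out range, leaving 3,600/16,000 of the credit: $4,760 × 3,600/16,000 = $1,071.
Adoption Credit: $72,500 is below the $82,000 cutoff, so the full $4,075 applies.
Apprenticeship Credit: 28% of the $5,100 excess over $67,400 is $1,428; credit = $8,300 − $1,428 = $6,872.
Childcare Subsidy: income exceeds $60,800 by $11,700, which is 24 full-or-partial $500 increments; reduction = 24 × $45 = $1,080, leaving $450.
Total: $1,071 + $4,075 + $6,872 + $450 = $12,468.

$12,468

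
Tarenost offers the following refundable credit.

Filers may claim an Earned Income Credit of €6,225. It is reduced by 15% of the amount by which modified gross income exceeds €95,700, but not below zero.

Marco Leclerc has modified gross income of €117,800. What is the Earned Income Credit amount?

Earned Income Credit: 15% of the €22,100 excess over €95,700 is €3,315; credit = €6,225 − €3,315 = €2,910.

€2,910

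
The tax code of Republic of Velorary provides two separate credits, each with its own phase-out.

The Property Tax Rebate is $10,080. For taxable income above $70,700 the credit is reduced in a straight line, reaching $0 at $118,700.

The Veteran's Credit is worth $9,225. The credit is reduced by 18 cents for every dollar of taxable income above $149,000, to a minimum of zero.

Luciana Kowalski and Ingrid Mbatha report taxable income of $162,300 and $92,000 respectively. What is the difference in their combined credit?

Luciana ($162,300): Property Tax Rebate: $162,300 is at or above $118,700, so the credit is $0. Veteran's Credit: 18% of the $13,300 excess over $149,000 is $2,394; credit = $9,225 − $2,394 = $6,831. total $0 + $6,831 = $6,831
Ingrid ($92,000): Property Tax Rebate: $92,000 is $21,300 into a $48,000 phase-out range, leaving 26,700/48,000 of the credit: $10,080 × 26,700/48,000 = $5,607. Veteran's Credit: $92,000 is at or below the $149,000 threshold, so the full $9,225 applies. total $5,607 + $9,225 = $14,832
Difference: |$6,831 − $14,832| = $8,001.

$8,001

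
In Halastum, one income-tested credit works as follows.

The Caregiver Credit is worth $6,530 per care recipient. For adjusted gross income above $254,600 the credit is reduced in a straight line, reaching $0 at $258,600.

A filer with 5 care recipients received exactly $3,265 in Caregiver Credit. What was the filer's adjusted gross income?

$258,200

Full credit = 5 × $6,530 = $32,650.
$3,265 is 3,265/32,650 of the full $32,650, so 29,385/32,650 of the $4,000 range has been used: income = $254,600 + $4,000 × 29,385/32,650 = $258,200.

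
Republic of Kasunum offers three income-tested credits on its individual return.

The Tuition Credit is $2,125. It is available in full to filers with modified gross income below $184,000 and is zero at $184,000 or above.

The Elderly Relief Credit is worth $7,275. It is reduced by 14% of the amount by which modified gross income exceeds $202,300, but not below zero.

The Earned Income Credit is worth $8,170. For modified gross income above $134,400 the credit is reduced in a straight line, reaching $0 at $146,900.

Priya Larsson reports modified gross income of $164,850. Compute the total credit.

$9,400

Tuition Credit: $164,850 is below the $184,000 cutoff, so the full $2,125 applies.
Elderly Relief Credit: $164,850 is at or below the $202,300 threshold, so the full $7,275 applies.
Earned Income Credit: $164,850 is at or above $146,900, so the credit is $0.
Total: $2,125 + $7,275 + $0 = $9,400.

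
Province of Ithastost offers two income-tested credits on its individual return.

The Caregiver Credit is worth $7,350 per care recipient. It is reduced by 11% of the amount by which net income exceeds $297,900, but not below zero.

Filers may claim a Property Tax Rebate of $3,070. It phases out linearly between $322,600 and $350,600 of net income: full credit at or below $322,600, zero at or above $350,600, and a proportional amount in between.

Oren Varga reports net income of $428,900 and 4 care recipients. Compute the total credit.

$14,990

Caregiver Credit: base = 4 × $7,350 = $29,400. 11% of the $131,000 excess over $297,900 is $14,410; credit = $29,400 − $14,410 = $14,990.
Property Tax Rebate: $428,900 is at or above $350,600, so the credit is $0.
Total: $14,990 + $0 = $14,990.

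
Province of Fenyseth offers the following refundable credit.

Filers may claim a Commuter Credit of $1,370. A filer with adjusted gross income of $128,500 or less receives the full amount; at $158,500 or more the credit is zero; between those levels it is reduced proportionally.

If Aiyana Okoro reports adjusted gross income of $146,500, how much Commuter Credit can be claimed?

$548

Commuter Credit: $146,500 is $18,000 into a $30,000 phase-out range, leaving 12,000/30,000 of the credit: $1,370 × 12,000/30,000 = $548.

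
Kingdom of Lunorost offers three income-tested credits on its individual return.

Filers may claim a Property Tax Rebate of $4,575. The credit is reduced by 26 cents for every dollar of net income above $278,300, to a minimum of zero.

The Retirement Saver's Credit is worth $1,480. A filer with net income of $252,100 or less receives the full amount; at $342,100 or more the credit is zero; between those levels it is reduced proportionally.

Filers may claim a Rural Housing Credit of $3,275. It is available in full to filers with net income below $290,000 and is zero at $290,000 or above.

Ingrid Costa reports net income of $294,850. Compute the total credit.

$1,049

Property Tax Rebate: 26% of the $16,550 excess over $278,300 is $4,303; credit = $4,575 − $4,303 = $272.
Retirement Saver's Credit: $294,850 is $42,750 into a $90,000 phase-out range, leaving 47,250/90,000 of the credit: $1,480 × 47,250/90,000 = $777.
Rural Housing Credit: $294,850 meets or exceeds the $290,000 cutoff, so the credit is $0.
Total: $272 + $777 + $0 = $1,049.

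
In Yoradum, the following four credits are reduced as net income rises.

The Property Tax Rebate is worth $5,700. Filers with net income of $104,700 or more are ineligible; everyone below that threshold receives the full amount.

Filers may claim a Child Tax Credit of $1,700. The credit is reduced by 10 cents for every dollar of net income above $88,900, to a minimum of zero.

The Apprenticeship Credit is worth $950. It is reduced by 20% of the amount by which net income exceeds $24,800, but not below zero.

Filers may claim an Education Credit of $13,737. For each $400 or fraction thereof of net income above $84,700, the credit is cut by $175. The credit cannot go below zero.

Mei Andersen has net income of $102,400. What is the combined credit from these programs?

$11,912

Property Tax Rebate: $102,400 is below the $104,700 cutoff, so the full $5,700 applies.
Child Tax Credit: 10% of the $13,500 excess over $88,900 is $1,350; credit = $1,700 − $1,350 = $350.
Apprenticeship Credit: 20% of the $77,600 excess over $24,800 is $15,520 ≥ base, so the credit is $0.
Education Credit: income exceeds $84,700 by $17,700, which is 45 full-or-partial $400 increments; reduction = 45 × $175 = $7,875, leaving $5,862.
Total: $5,700 + $350 + $0 + $5,862 = $11,912.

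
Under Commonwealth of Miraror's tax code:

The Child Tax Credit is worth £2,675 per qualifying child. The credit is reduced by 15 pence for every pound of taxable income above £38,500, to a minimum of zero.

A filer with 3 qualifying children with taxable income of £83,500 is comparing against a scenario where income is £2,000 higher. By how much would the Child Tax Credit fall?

£300

At £83,500 — base = 3 × £2,675 = £8,025. 15% of the £45,000 excess over £38,500 is £6,750; credit = £8,025 − £6,750 = £1,275.
At £85,500 — base = 3 × £2,675 = £8,025. 15% of the £47,000 excess over £38,500 is £7,050; credit = £8,025 − £7,050 = £975.
Lost: £1,275 − £975 = £300.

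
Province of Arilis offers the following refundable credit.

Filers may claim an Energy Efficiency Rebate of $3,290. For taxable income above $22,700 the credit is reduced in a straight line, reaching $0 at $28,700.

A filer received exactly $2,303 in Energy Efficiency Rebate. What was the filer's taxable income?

$2,303 is 2,303/3,290 of the full $3,290, so 987/3,290 of the $6,000 range has been used: income = $22,700 + $6,000 × 987/3,290 = $24,500.

$24,500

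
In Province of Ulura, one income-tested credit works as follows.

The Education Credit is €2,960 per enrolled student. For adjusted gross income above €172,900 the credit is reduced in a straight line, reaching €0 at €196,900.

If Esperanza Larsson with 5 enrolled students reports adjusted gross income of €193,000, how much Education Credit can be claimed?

€2,405

Education Credit: base = 5 × €2,960 = €14,800. €193,000 is €20,100 into a €24,000 phase-out range, leaving 3,900/24,000 of the credit: €14,800 × 3,900/24,000 = €2,405.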